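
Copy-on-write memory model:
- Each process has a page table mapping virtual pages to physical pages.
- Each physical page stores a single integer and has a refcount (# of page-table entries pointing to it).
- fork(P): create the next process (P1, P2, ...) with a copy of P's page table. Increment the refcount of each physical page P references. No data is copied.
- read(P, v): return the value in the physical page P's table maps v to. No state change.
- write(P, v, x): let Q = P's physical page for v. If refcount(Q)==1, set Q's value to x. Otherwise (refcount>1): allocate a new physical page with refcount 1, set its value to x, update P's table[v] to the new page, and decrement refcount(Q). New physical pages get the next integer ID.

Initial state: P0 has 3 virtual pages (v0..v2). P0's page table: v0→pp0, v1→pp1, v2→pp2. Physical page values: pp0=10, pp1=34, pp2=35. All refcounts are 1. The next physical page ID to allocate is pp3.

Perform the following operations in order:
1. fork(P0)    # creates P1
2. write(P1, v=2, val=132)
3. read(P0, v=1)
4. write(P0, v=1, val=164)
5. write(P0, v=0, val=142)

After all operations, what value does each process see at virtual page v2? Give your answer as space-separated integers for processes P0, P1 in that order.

Answer: 35 132

Derivation:
Op 1: fork(P0) -> P1. 3 ppages; refcounts: pp0:2 pp1:2 pp2:2
Op 2: write(P1, v2, 132). refcount(pp2)=2>1 -> COPY to pp3. 4 ppages; refcounts: pp0:2 pp1:2 pp2:1 pp3:1
Op 3: read(P0, v1) -> 34. No state change.
Op 4: write(P0, v1, 164). refcount(pp1)=2>1 -> COPY to pp4. 5 ppages; refcounts: pp0:2 pp1:1 pp2:1 pp3:1 pp4:1
Op 5: write(P0, v0, 142). refcount(pp0)=2>1 -> COPY to pp5. 6 ppages; refcounts: pp0:1 pp1:1 pp2:1 pp3:1 pp4:1 pp5:1
P0: v2 -> pp2 = 35
P1: v2 -> pp3 = 132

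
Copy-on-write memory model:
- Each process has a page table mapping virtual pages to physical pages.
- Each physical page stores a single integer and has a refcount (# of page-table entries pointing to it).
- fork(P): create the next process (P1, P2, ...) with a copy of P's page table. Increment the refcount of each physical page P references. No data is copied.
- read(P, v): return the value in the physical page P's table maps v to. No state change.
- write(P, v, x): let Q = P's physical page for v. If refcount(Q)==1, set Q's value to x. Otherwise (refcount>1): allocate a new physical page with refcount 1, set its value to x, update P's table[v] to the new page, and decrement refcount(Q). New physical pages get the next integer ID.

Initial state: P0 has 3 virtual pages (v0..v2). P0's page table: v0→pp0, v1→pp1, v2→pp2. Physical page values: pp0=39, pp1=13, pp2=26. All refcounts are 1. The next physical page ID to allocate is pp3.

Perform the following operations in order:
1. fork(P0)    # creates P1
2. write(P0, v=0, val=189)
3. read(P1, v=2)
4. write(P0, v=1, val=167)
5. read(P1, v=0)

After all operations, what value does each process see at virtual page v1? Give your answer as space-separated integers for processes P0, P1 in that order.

Answer: 167 13

Derivation:
Op 1: fork(P0) -> P1. 3 ppages; refcounts: pp0:2 pp1:2 pp2:2
Op 2: write(P0, v0, 189). refcount(pp0)=2>1 -> COPY to pp3. 4 ppages; refcounts: pp0:1 pp1:2 pp2:2 pp3:1
Op 3: read(P1, v2) -> 26. No state change.
Op 4: write(P0, v1, 167). refcount(pp1)=2>1 -> COPY to pp4. 5 ppages; refcounts: pp0:1 pp1:1 pp2:2 pp3:1 pp4:1
Op 5: read(P1, v0) -> 39. No state change.
P0: v1 -> pp4 = 167
P1: v1 -> pp1 = 13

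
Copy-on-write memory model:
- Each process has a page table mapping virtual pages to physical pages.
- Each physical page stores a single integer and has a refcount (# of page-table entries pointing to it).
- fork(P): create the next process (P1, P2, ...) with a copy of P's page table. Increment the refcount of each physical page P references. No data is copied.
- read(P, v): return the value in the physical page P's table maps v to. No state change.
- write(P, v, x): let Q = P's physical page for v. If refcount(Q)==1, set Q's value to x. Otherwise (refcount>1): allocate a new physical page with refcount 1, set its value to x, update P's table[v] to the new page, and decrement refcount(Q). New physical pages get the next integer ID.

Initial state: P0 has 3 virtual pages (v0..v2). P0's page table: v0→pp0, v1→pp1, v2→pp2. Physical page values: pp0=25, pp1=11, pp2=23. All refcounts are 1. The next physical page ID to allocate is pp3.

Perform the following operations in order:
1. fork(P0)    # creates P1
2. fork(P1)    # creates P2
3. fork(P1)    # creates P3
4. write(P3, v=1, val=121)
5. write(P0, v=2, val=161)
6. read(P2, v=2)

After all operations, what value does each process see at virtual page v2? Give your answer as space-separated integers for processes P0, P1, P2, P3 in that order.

Op 1: fork(P0) -> P1. 3 ppages; refcounts: pp0:2 pp1:2 pp2:2
Op 2: fork(P1) -> P2. 3 ppages; refcounts: pp0:3 pp1:3 pp2:3
Op 3: fork(P1) -> P3. 3 ppages; refcounts: pp0:4 pp1:4 pp2:4
Op 4: write(P3, v1, 121). refcount(pp1)=4>1 -> COPY to pp3. 4 ppages; refcounts: pp0:4 pp1:3 pp2:4 pp3:1
Op 5: write(P0, v2, 161). refcount(pp2)=4>1 -> COPY to pp4. 5 ppages; refcounts: pp0:4 pp1:3 pp2:3 pp3:1 pp4:1
Op 6: read(P2, v2) -> 23. No state change.
P0: v2 -> pp4 = 161
P1: v2 -> pp2 = 23
P2: v2 -> pp2 = 23
P3: v2 -> pp2 = 23

Answer: 161 23 23 23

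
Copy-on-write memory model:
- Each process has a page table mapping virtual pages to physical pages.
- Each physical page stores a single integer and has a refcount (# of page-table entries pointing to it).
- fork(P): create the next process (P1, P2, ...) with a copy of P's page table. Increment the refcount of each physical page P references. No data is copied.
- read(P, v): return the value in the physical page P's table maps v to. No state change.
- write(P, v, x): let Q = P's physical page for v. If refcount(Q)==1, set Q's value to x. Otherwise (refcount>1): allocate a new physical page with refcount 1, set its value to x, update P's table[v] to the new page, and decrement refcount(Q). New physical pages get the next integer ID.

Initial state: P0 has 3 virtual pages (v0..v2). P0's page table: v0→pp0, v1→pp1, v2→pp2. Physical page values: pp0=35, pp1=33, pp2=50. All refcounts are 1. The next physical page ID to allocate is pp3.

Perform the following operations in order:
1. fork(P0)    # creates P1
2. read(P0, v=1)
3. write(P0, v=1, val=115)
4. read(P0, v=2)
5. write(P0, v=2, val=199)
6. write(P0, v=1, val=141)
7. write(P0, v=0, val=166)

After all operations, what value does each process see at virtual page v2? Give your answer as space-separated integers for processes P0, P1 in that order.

Answer: 199 50

Derivation:
Op 1: fork(P0) -> P1. 3 ppages; refcounts: pp0:2 pp1:2 pp2:2
Op 2: read(P0, v1) -> 33. No state change.
Op 3: write(P0, v1, 115). refcount(pp1)=2>1 -> COPY to pp3. 4 ppages; refcounts: pp0:2 pp1:1 pp2:2 pp3:1
Op 4: read(P0, v2) -> 50. No state change.
Op 5: write(P0, v2, 199). refcount(pp2)=2>1 -> COPY to pp4. 5 ppages; refcounts: pp0:2 pp1:1 pp2:1 pp3:1 pp4:1
Op 6: write(P0, v1, 141). refcount(pp3)=1 -> write in place. 5 ppages; refcounts: pp0:2 pp1:1 pp2:1 pp3:1 pp4:1
Op 7: write(P0, v0, 166). refcount(pp0)=2>1 -> COPY to pp5. 6 ppages; refcounts: pp0:1 pp1:1 pp2:1 pp3:1 pp4:1 pp5:1
P0: v2 -> pp4 = 199
P1: v2 -> pp2 = 50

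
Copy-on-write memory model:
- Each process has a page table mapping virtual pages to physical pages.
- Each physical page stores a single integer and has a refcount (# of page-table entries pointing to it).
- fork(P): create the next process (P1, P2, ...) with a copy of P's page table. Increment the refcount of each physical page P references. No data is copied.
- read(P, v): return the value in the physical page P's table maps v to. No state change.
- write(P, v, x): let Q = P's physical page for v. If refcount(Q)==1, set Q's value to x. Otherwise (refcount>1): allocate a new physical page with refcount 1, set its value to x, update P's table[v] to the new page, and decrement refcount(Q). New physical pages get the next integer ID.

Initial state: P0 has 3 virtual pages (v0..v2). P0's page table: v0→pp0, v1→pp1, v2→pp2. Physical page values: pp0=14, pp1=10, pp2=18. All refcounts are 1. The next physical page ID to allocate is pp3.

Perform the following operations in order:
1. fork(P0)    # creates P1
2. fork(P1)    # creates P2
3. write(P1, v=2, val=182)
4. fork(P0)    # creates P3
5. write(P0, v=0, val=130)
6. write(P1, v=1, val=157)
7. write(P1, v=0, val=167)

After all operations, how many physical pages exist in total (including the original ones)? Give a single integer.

Answer: 7

Derivation:
Op 1: fork(P0) -> P1. 3 ppages; refcounts: pp0:2 pp1:2 pp2:2
Op 2: fork(P1) -> P2. 3 ppages; refcounts: pp0:3 pp1:3 pp2:3
Op 3: write(P1, v2, 182). refcount(pp2)=3>1 -> COPY to pp3. 4 ppages; refcounts: pp0:3 pp1:3 pp2:2 pp3:1
Op 4: fork(P0) -> P3. 4 ppages; refcounts: pp0:4 pp1:4 pp2:3 pp3:1
Op 5: write(P0, v0, 130). refcount(pp0)=4>1 -> COPY to pp4. 5 ppages; refcounts: pp0:3 pp1:4 pp2:3 pp3:1 pp4:1
Op 6: write(P1, v1, 157). refcount(pp1)=4>1 -> COPY to pp5. 6 ppages; refcounts: pp0:3 pp1:3 pp2:3 pp3:1 pp4:1 pp5:1
Op 7: write(P1, v0, 167). refcount(pp0)=3>1 -> COPY to pp6. 7 ppages; refcounts: pp0:2 pp1:3 pp2:3 pp3:1 pp4:1 pp5:1 pp6:1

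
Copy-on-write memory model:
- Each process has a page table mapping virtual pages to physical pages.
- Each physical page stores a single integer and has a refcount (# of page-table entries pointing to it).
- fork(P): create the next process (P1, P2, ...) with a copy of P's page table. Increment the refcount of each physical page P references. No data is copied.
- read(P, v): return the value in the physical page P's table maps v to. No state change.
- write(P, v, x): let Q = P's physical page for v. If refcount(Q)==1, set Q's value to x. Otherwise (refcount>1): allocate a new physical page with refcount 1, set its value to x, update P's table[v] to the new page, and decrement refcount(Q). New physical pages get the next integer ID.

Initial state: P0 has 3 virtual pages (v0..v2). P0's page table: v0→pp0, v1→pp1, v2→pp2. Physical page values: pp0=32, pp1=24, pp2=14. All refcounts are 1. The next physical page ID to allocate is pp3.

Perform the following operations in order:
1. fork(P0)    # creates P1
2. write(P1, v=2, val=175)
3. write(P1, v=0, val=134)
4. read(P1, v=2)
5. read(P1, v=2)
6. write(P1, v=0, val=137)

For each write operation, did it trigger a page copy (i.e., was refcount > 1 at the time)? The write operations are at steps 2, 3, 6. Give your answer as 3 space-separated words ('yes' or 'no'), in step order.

Op 1: fork(P0) -> P1. 3 ppages; refcounts: pp0:2 pp1:2 pp2:2
Op 2: write(P1, v2, 175). refcount(pp2)=2>1 -> COPY to pp3. 4 ppages; refcounts: pp0:2 pp1:2 pp2:1 pp3:1
Op 3: write(P1, v0, 134). refcount(pp0)=2>1 -> COPY to pp4. 5 ppages; refcounts: pp0:1 pp1:2 pp2:1 pp3:1 pp4:1
Op 4: read(P1, v2) -> 175. No state change.
Op 5: read(P1, v2) -> 175. No state change.
Op 6: write(P1, v0, 137). refcount(pp4)=1 -> write in place. 5 ppages; refcounts: pp0:1 pp1:2 pp2:1 pp3:1 pp4:1

yes yes no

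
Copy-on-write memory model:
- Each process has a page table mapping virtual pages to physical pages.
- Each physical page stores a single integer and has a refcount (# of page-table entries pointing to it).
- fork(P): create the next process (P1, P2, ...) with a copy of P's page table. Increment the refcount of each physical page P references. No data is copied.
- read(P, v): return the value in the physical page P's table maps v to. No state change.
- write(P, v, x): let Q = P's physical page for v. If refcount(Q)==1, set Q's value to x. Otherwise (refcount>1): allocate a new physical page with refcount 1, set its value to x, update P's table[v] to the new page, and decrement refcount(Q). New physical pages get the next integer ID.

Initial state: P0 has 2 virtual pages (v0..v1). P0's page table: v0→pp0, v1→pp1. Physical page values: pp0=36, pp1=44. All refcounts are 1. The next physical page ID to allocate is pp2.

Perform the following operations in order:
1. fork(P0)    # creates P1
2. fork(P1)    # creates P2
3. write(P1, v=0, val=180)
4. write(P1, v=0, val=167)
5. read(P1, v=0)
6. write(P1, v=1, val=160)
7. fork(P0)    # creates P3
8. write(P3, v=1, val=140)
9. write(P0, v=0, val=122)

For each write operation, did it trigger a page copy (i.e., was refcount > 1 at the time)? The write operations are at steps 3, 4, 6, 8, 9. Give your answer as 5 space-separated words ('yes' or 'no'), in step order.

Op 1: fork(P0) -> P1. 2 ppages; refcounts: pp0:2 pp1:2
Op 2: fork(P1) -> P2. 2 ppages; refcounts: pp0:3 pp1:3
Op 3: write(P1, v0, 180). refcount(pp0)=3>1 -> COPY to pp2. 3 ppages; refcounts: pp0:2 pp1:3 pp2:1
Op 4: write(P1, v0, 167). refcount(pp2)=1 -> write in place. 3 ppages; refcounts: pp0:2 pp1:3 pp2:1
Op 5: read(P1, v0) -> 167. No state change.
Op 6: write(P1, v1, 160). refcount(pp1)=3>1 -> COPY to pp3. 4 ppages; refcounts: pp0:2 pp1:2 pp2:1 pp3:1
Op 7: fork(P0) -> P3. 4 ppages; refcounts: pp0:3 pp1:3 pp2:1 pp3:1
Op 8: write(P3, v1, 140). refcount(pp1)=3>1 -> COPY to pp4. 5 ppages; refcounts: pp0:3 pp1:2 pp2:1 pp3:1 pp4:1
Op 9: write(P0, v0, 122). refcount(pp0)=3>1 -> COPY to pp5. 6 ppages; refcounts: pp0:2 pp1:2 pp2:1 pp3:1 pp4:1 pp5:1

yes no yes yes yes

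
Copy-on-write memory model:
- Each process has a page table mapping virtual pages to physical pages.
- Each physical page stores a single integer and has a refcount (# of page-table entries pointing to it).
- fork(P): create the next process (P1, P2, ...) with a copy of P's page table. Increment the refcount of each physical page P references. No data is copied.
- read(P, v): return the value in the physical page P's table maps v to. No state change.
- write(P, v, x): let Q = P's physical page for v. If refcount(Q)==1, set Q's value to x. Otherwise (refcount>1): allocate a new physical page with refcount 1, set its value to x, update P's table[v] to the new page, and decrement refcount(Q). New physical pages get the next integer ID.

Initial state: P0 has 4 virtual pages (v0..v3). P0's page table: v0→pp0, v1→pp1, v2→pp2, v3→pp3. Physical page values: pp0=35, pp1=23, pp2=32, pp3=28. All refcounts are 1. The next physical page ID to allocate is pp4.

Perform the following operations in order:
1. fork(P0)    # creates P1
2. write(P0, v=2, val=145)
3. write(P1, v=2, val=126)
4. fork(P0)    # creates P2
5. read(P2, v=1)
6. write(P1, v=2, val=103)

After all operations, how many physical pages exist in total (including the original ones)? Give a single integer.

Op 1: fork(P0) -> P1. 4 ppages; refcounts: pp0:2 pp1:2 pp2:2 pp3:2
Op 2: write(P0, v2, 145). refcount(pp2)=2>1 -> COPY to pp4. 5 ppages; refcounts: pp0:2 pp1:2 pp2:1 pp3:2 pp4:1
Op 3: write(P1, v2, 126). refcount(pp2)=1 -> write in place. 5 ppages; refcounts: pp0:2 pp1:2 pp2:1 pp3:2 pp4:1
Op 4: fork(P0) -> P2. 5 ppages; refcounts: pp0:3 pp1:3 pp2:1 pp3:3 pp4:2
Op 5: read(P2, v1) -> 23. No state change.
Op 6: write(P1, v2, 103). refcount(pp2)=1 -> write in place. 5 ppages; refcounts: pp0:3 pp1:3 pp2:1 pp3:3 pp4:2

Answer: 5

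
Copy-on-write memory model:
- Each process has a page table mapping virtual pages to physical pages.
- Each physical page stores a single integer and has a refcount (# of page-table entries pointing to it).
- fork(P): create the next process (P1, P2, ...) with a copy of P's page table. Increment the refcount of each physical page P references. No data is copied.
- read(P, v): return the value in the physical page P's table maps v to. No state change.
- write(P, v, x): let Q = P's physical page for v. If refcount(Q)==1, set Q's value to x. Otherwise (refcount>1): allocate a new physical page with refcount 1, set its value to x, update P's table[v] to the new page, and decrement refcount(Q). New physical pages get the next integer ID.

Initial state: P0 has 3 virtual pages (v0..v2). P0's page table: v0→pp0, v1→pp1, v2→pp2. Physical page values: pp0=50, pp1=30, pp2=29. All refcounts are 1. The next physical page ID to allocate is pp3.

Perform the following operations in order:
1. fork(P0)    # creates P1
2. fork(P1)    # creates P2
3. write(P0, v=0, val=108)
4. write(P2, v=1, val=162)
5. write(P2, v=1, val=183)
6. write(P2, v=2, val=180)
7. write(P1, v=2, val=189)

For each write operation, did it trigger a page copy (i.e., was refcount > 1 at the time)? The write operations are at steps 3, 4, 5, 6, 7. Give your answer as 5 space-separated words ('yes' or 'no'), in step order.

Op 1: fork(P0) -> P1. 3 ppages; refcounts: pp0:2 pp1:2 pp2:2
Op 2: fork(P1) -> P2. 3 ppages; refcounts: pp0:3 pp1:3 pp2:3
Op 3: write(P0, v0, 108). refcount(pp0)=3>1 -> COPY to pp3. 4 ppages; refcounts: pp0:2 pp1:3 pp2:3 pp3:1
Op 4: write(P2, v1, 162). refcount(pp1)=3>1 -> COPY to pp4. 5 ppages; refcounts: pp0:2 pp1:2 pp2:3 pp3:1 pp4:1
Op 5: write(P2, v1, 183). refcount(pp4)=1 -> write in place. 5 ppages; refcounts: pp0:2 pp1:2 pp2:3 pp3:1 pp4:1
Op 6: write(P2, v2, 180). refcount(pp2)=3>1 -> COPY to pp5. 6 ppages; refcounts: pp0:2 pp1:2 pp2:2 pp3:1 pp4:1 pp5:1
Op 7: write(P1, v2, 189). refcount(pp2)=2>1 -> COPY to pp6. 7 ppages; refcounts: pp0:2 pp1:2 pp2:1 pp3:1 pp4:1 pp5:1 pp6:1

yes yes no yes yes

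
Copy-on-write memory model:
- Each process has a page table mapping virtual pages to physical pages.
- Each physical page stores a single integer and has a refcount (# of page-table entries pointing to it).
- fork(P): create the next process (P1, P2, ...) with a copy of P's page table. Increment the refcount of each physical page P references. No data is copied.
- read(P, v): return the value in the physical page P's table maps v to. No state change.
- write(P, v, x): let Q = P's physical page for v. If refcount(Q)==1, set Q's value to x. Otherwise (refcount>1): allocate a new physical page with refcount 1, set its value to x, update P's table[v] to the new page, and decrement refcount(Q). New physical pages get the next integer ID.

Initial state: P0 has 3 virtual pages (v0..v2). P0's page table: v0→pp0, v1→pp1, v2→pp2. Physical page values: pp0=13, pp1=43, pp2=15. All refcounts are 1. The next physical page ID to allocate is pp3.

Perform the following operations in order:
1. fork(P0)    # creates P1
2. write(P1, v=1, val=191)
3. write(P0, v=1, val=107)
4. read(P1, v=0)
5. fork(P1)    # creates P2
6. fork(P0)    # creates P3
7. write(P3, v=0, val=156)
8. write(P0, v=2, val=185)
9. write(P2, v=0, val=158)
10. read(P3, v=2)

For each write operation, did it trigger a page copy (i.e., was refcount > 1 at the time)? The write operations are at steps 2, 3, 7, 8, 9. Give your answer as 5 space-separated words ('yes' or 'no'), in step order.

Op 1: fork(P0) -> P1. 3 ppages; refcounts: pp0:2 pp1:2 pp2:2
Op 2: write(P1, v1, 191). refcount(pp1)=2>1 -> COPY to pp3. 4 ppages; refcounts: pp0:2 pp1:1 pp2:2 pp3:1
Op 3: write(P0, v1, 107). refcount(pp1)=1 -> write in place. 4 ppages; refcounts: pp0:2 pp1:1 pp2:2 pp3:1
Op 4: read(P1, v0) -> 13. No state change.
Op 5: fork(P1) -> P2. 4 ppages; refcounts: pp0:3 pp1:1 pp2:3 pp3:2
Op 6: fork(P0) -> P3. 4 ppages; refcounts: pp0:4 pp1:2 pp2:4 pp3:2
Op 7: write(P3, v0, 156). refcount(pp0)=4>1 -> COPY to pp4. 5 ppages; refcounts: pp0:3 pp1:2 pp2:4 pp3:2 pp4:1
Op 8: write(P0, v2, 185). refcount(pp2)=4>1 -> COPY to pp5. 6 ppages; refcounts: pp0:3 pp1:2 pp2:3 pp3:2 pp4:1 pp5:1
Op 9: write(P2, v0, 158). refcount(pp0)=3>1 -> COPY to pp6. 7 ppages; refcounts: pp0:2 pp1:2 pp2:3 pp3:2 pp4:1 pp5:1 pp6:1
Op 10: read(P3, v2) -> 15. No state change.

yes no yes yes yes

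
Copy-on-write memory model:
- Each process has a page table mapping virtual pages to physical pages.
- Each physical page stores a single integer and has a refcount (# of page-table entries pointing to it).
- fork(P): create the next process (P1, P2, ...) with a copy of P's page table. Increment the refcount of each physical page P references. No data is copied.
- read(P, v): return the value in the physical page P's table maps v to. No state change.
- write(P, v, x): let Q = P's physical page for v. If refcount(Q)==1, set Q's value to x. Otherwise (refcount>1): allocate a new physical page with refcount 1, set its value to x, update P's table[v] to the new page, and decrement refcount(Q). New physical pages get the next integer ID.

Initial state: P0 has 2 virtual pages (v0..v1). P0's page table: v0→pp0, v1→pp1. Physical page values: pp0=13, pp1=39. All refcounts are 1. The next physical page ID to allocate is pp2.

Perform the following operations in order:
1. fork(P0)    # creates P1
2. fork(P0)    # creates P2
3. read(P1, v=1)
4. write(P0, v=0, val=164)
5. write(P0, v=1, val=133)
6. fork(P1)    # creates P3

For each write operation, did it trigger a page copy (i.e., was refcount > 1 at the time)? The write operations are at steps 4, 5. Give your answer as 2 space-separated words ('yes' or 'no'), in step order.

Op 1: fork(P0) -> P1. 2 ppages; refcounts: pp0:2 pp1:2
Op 2: fork(P0) -> P2. 2 ppages; refcounts: pp0:3 pp1:3
Op 3: read(P1, v1) -> 39. No state change.
Op 4: write(P0, v0, 164). refcount(pp0)=3>1 -> COPY to pp2. 3 ppages; refcounts: pp0:2 pp1:3 pp2:1
Op 5: write(P0, v1, 133). refcount(pp1)=3>1 -> COPY to pp3. 4 ppages; refcounts: pp0:2 pp1:2 pp2:1 pp3:1
Op 6: fork(P1) -> P3. 4 ppages; refcounts: pp0:3 pp1:3 pp2:1 pp3:1

yes yes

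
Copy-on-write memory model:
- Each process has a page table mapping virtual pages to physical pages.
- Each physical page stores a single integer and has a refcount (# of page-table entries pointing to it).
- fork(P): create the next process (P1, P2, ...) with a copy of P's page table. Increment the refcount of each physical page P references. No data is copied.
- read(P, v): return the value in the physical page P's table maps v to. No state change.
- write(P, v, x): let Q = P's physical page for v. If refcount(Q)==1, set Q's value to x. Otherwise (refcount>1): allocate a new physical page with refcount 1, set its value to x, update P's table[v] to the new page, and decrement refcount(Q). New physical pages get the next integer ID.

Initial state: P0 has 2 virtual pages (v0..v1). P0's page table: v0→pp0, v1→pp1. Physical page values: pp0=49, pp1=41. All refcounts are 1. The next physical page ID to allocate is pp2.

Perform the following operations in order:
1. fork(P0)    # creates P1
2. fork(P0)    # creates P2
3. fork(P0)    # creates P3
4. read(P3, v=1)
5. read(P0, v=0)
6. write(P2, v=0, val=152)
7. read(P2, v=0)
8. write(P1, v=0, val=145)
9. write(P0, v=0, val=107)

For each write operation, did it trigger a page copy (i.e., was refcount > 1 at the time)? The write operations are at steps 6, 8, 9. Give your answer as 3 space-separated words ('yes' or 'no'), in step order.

Op 1: fork(P0) -> P1. 2 ppages; refcounts: pp0:2 pp1:2
Op 2: fork(P0) -> P2. 2 ppages; refcounts: pp0:3 pp1:3
Op 3: fork(P0) -> P3. 2 ppages; refcounts: pp0:4 pp1:4
Op 4: read(P3, v1) -> 41. No state change.
Op 5: read(P0, v0) -> 49. No state change.
Op 6: write(P2, v0, 152). refcount(pp0)=4>1 -> COPY to pp2. 3 ppages; refcounts: pp0:3 pp1:4 pp2:1
Op 7: read(P2, v0) -> 152. No state change.
Op 8: write(P1, v0, 145). refcount(pp0)=3>1 -> COPY to pp3. 4 ppages; refcounts: pp0:2 pp1:4 pp2:1 pp3:1
Op 9: write(P0, v0, 107). refcount(pp0)=2>1 -> COPY to pp4. 5 ppages; refcounts: pp0:1 pp1:4 pp2:1 pp3:1 pp4:1

yes yes yes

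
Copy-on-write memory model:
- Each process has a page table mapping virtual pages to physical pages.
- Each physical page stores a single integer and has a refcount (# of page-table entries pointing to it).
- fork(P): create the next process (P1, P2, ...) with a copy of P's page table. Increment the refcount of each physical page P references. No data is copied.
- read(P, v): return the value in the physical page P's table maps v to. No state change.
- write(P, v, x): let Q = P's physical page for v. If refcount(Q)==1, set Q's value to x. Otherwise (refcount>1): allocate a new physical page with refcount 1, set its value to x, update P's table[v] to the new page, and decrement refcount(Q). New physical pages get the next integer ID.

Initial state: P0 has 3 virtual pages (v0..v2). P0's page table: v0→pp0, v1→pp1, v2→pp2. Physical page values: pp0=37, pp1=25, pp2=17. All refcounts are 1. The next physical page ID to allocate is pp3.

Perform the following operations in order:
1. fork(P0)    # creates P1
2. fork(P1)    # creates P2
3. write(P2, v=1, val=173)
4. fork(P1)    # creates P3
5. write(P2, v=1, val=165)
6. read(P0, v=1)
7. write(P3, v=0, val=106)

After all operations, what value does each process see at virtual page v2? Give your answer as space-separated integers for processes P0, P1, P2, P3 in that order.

Answer: 17 17 17 17

Derivation:
Op 1: fork(P0) -> P1. 3 ppages; refcounts: pp0:2 pp1:2 pp2:2
Op 2: fork(P1) -> P2. 3 ppages; refcounts: pp0:3 pp1:3 pp2:3
Op 3: write(P2, v1, 173). refcount(pp1)=3>1 -> COPY to pp3. 4 ppages; refcounts: pp0:3 pp1:2 pp2:3 pp3:1
Op 4: fork(P1) -> P3. 4 ppages; refcounts: pp0:4 pp1:3 pp2:4 pp3:1
Op 5: write(P2, v1, 165). refcount(pp3)=1 -> write in place. 4 ppages; refcounts: pp0:4 pp1:3 pp2:4 pp3:1
Op 6: read(P0, v1) -> 25. No state change.
Op 7: write(P3, v0, 106). refcount(pp0)=4>1 -> COPY to pp4. 5 ppages; refcounts: pp0:3 pp1:3 pp2:4 pp3:1 pp4:1
P0: v2 -> pp2 = 17
P1: v2 -> pp2 = 17
P2: v2 -> pp2 = 17
P3: v2 -> pp2 = 17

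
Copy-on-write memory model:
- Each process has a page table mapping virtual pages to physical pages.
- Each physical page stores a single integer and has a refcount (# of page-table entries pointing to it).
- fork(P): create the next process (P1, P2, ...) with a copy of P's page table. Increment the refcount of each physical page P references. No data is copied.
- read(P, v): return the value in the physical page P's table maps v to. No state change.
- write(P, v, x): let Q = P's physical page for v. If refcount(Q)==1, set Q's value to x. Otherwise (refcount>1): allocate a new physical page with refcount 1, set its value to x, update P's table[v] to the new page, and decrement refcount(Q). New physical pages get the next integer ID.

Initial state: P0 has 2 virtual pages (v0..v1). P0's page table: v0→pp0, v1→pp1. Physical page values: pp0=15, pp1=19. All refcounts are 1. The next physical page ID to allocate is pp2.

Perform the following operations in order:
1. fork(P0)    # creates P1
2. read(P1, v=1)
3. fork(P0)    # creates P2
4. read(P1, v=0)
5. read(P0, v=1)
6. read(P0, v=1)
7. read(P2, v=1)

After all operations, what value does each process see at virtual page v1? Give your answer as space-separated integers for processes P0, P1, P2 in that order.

Answer: 19 19 19

Derivation:
Op 1: fork(P0) -> P1. 2 ppages; refcounts: pp0:2 pp1:2
Op 2: read(P1, v1) -> 19. No state change.
Op 3: fork(P0) -> P2. 2 ppages; refcounts: pp0:3 pp1:3
Op 4: read(P1, v0) -> 15. No state change.
Op 5: read(P0, v1) -> 19. No state change.
Op 6: read(P0, v1) -> 19. No state change.
Op 7: read(P2, v1) -> 19. No state change.
P0: v1 -> pp1 = 19
P1: v1 -> pp1 = 19
P2: v1 -> pp1 = 19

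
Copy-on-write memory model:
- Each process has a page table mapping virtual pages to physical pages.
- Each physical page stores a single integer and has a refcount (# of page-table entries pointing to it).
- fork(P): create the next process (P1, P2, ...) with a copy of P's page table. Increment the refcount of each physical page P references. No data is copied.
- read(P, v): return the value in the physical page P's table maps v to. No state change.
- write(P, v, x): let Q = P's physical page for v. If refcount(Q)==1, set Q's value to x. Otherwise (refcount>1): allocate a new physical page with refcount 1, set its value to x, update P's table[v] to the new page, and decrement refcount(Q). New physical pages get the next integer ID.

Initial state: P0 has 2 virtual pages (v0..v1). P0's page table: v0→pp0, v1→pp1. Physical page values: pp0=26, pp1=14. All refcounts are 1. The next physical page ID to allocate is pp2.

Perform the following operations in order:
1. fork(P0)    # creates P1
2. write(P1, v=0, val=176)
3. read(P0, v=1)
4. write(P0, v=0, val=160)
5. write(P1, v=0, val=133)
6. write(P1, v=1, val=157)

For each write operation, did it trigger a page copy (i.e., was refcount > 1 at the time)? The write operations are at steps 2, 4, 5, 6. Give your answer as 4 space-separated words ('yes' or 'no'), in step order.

Op 1: fork(P0) -> P1. 2 ppages; refcounts: pp0:2 pp1:2
Op 2: write(P1, v0, 176). refcount(pp0)=2>1 -> COPY to pp2. 3 ppages; refcounts: pp0:1 pp1:2 pp2:1
Op 3: read(P0, v1) -> 14. No state change.
Op 4: write(P0, v0, 160). refcount(pp0)=1 -> write in place. 3 ppages; refcounts: pp0:1 pp1:2 pp2:1
Op 5: write(P1, v0, 133). refcount(pp2)=1 -> write in place. 3 ppages; refcounts: pp0:1 pp1:2 pp2:1
Op 6: write(P1, v1, 157). refcount(pp1)=2>1 -> COPY to pp3. 4 ppages; refcounts: pp0:1 pp1:1 pp2:1 pp3:1

yes no no yes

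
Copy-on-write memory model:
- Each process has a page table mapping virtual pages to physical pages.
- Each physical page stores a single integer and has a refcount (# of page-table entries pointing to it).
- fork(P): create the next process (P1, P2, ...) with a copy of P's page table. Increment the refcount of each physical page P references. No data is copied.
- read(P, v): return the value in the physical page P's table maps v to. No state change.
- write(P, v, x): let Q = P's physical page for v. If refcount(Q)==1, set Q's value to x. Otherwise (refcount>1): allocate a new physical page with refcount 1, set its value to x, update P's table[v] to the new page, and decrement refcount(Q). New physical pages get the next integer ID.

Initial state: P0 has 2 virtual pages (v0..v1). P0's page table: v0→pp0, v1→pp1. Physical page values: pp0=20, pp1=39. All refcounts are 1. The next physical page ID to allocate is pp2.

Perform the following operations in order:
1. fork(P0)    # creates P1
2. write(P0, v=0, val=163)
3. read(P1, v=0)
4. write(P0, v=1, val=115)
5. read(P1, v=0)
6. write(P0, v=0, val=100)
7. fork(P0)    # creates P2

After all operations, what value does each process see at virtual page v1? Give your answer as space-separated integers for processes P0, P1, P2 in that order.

Answer: 115 39 115

Derivation:
Op 1: fork(P0) -> P1. 2 ppages; refcounts: pp0:2 pp1:2
Op 2: write(P0, v0, 163). refcount(pp0)=2>1 -> COPY to pp2. 3 ppages; refcounts: pp0:1 pp1:2 pp2:1
Op 3: read(P1, v0) -> 20. No state change.
Op 4: write(P0, v1, 115). refcount(pp1)=2>1 -> COPY to pp3. 4 ppages; refcounts: pp0:1 pp1:1 pp2:1 pp3:1
Op 5: read(P1, v0) -> 20. No state change.
Op 6: write(P0, v0, 100). refcount(pp2)=1 -> write in place. 4 ppages; refcounts: pp0:1 pp1:1 pp2:1 pp3:1
Op 7: fork(P0) -> P2. 4 ppages; refcounts: pp0:1 pp1:1 pp2:2 pp3:2
P0: v1 -> pp3 = 115
P1: v1 -> pp1 = 39
P2: v1 -> pp3 = 115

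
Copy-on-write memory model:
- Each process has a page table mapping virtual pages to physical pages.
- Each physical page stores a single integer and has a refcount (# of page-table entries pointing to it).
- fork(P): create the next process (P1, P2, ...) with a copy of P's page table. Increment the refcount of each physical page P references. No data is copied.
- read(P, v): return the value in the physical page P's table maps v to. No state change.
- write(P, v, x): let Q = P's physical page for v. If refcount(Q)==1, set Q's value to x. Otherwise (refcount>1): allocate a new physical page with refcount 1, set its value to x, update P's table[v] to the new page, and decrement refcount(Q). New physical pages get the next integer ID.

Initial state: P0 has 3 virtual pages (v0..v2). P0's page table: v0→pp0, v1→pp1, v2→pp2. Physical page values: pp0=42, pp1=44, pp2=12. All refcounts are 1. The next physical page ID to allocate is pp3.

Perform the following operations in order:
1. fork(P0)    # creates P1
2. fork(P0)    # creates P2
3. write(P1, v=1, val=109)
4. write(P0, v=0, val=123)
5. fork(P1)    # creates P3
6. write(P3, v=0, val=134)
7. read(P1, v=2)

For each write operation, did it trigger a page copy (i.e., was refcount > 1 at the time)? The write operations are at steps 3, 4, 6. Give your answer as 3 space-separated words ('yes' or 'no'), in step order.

Op 1: fork(P0) -> P1. 3 ppages; refcounts: pp0:2 pp1:2 pp2:2
Op 2: fork(P0) -> P2. 3 ppages; refcounts: pp0:3 pp1:3 pp2:3
Op 3: write(P1, v1, 109). refcount(pp1)=3>1 -> COPY to pp3. 4 ppages; refcounts: pp0:3 pp1:2 pp2:3 pp3:1
Op 4: write(P0, v0, 123). refcount(pp0)=3>1 -> COPY to pp4. 5 ppages; refcounts: pp0:2 pp1:2 pp2:3 pp3:1 pp4:1
Op 5: fork(P1) -> P3. 5 ppages; refcounts: pp0:3 pp1:2 pp2:4 pp3:2 pp4:1
Op 6: write(P3, v0, 134). refcount(pp0)=3>1 -> COPY to pp5. 6 ppages; refcounts: pp0:2 pp1:2 pp2:4 pp3:2 pp4:1 pp5:1
Op 7: read(P1, v2) -> 12. No state change.

yes yes yes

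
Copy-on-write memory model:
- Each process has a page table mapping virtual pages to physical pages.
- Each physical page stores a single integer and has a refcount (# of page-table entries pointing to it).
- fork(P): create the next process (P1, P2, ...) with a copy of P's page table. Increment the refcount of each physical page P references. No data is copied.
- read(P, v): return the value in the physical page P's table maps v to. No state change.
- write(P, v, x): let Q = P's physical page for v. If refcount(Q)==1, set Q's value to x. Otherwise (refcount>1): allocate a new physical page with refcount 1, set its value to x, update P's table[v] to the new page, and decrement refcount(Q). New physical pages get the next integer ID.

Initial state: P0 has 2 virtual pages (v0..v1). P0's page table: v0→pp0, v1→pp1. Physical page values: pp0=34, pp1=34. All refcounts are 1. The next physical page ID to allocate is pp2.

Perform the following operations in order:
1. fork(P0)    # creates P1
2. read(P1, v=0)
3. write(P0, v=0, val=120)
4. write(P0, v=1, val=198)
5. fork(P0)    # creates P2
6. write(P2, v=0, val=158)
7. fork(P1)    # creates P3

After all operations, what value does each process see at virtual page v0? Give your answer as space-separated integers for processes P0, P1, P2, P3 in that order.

Answer: 120 34 158 34

Derivation:
Op 1: fork(P0) -> P1. 2 ppages; refcounts: pp0:2 pp1:2
Op 2: read(P1, v0) -> 34. No state change.
Op 3: write(P0, v0, 120). refcount(pp0)=2>1 -> COPY to pp2. 3 ppages; refcounts: pp0:1 pp1:2 pp2:1
Op 4: write(P0, v1, 198). refcount(pp1)=2>1 -> COPY to pp3. 4 ppages; refcounts: pp0:1 pp1:1 pp2:1 pp3:1
Op 5: fork(P0) -> P2. 4 ppages; refcounts: pp0:1 pp1:1 pp2:2 pp3:2
Op 6: write(P2, v0, 158). refcount(pp2)=2>1 -> COPY to pp4. 5 ppages; refcounts: pp0:1 pp1:1 pp2:1 pp3:2 pp4:1
Op 7: fork(P1) -> P3. 5 ppages; refcounts: pp0:2 pp1:2 pp2:1 pp3:2 pp4:1
P0: v0 -> pp2 = 120
P1: v0 -> pp0 = 34
P2: v0 -> pp4 = 158
P3: v0 -> pp0 = 34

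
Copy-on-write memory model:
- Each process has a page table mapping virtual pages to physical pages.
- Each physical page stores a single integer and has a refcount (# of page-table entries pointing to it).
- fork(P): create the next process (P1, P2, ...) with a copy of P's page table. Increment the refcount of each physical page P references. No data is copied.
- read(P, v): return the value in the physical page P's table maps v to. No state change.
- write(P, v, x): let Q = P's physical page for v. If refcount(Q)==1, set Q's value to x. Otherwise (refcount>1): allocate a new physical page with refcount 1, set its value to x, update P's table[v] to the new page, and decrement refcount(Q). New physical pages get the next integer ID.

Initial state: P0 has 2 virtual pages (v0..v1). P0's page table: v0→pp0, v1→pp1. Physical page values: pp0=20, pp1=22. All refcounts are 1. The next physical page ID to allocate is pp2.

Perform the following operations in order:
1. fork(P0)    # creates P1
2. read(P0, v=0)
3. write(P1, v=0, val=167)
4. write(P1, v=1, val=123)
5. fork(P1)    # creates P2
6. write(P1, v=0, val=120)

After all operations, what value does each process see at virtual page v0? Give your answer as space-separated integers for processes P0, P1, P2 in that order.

Answer: 20 120 167

Derivation:
Op 1: fork(P0) -> P1. 2 ppages; refcounts: pp0:2 pp1:2
Op 2: read(P0, v0) -> 20. No state change.
Op 3: write(P1, v0, 167). refcount(pp0)=2>1 -> COPY to pp2. 3 ppages; refcounts: pp0:1 pp1:2 pp2:1
Op 4: write(P1, v1, 123). refcount(pp1)=2>1 -> COPY to pp3. 4 ppages; refcounts: pp0:1 pp1:1 pp2:1 pp3:1
Op 5: fork(P1) -> P2. 4 ppages; refcounts: pp0:1 pp1:1 pp2:2 pp3:2
Op 6: write(P1, v0, 120). refcount(pp2)=2>1 -> COPY to pp4. 5 ppages; refcounts: pp0:1 pp1:1 pp2:1 pp3:2 pp4:1
P0: v0 -> pp0 = 20
P1: v0 -> pp4 = 120
P2: v0 -> pp2 = 167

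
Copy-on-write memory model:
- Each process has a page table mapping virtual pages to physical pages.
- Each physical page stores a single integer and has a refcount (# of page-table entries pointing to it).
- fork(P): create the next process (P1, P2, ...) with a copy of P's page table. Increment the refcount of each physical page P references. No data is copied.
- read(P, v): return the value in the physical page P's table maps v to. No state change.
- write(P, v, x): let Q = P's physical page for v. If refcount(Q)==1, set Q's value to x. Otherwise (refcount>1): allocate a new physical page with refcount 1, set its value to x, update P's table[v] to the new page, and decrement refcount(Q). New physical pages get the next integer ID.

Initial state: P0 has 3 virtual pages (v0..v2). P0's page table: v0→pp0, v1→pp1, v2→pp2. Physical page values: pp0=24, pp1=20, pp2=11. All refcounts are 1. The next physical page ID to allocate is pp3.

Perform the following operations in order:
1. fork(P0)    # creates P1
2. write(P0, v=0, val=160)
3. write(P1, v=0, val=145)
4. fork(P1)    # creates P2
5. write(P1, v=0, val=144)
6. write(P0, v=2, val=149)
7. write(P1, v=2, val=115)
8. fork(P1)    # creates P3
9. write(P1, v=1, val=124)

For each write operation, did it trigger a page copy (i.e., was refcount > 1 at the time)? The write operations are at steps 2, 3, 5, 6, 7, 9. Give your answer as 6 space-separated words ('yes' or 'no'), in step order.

Op 1: fork(P0) -> P1. 3 ppages; refcounts: pp0:2 pp1:2 pp2:2
Op 2: write(P0, v0, 160). refcount(pp0)=2>1 -> COPY to pp3. 4 ppages; refcounts: pp0:1 pp1:2 pp2:2 pp3:1
Op 3: write(P1, v0, 145). refcount(pp0)=1 -> write in place. 4 ppages; refcounts: pp0:1 pp1:2 pp2:2 pp3:1
Op 4: fork(P1) -> P2. 4 ppages; refcounts: pp0:2 pp1:3 pp2:3 pp3:1
Op 5: write(P1, v0, 144). refcount(pp0)=2>1 -> COPY to pp4. 5 ppages; refcounts: pp0:1 pp1:3 pp2:3 pp3:1 pp4:1
Op 6: write(P0, v2, 149). refcount(pp2)=3>1 -> COPY to pp5. 6 ppages; refcounts: pp0:1 pp1:3 pp2:2 pp3:1 pp4:1 pp5:1
Op 7: write(P1, v2, 115). refcount(pp2)=2>1 -> COPY to pp6. 7 ppages; refcounts: pp0:1 pp1:3 pp2:1 pp3:1 pp4:1 pp5:1 pp6:1
Op 8: fork(P1) -> P3. 7 ppages; refcounts: pp0:1 pp1:4 pp2:1 pp3:1 pp4:2 pp5:1 pp6:2
Op 9: write(P1, v1, 124). refcount(pp1)=4>1 -> COPY to pp7. 8 ppages; refcounts: pp0:1 pp1:3 pp2:1 pp3:1 pp4:2 pp5:1 pp6:2 pp7:1

yes no yes yes yes yes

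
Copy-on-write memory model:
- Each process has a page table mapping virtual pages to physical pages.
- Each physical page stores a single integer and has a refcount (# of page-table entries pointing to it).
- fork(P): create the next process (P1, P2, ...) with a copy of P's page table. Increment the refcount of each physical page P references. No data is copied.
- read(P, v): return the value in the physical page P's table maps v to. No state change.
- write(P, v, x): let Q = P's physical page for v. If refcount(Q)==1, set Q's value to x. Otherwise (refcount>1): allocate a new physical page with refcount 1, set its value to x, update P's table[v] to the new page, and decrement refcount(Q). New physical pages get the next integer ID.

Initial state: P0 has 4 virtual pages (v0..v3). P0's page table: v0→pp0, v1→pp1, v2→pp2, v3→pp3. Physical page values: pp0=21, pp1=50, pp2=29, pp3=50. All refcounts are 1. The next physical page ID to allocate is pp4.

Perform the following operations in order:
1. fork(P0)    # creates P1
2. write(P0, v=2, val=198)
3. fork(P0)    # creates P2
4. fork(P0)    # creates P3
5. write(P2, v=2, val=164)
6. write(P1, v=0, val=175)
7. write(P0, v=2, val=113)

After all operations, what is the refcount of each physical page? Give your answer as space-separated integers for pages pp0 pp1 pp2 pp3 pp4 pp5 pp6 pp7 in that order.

Answer: 3 4 1 4 1 1 1 1

Derivation:
Op 1: fork(P0) -> P1. 4 ppages; refcounts: pp0:2 pp1:2 pp2:2 pp3:2
Op 2: write(P0, v2, 198). refcount(pp2)=2>1 -> COPY to pp4. 5 ppages; refcounts: pp0:2 pp1:2 pp2:1 pp3:2 pp4:1
Op 3: fork(P0) -> P2. 5 ppages; refcounts: pp0:3 pp1:3 pp2:1 pp3:3 pp4:2
Op 4: fork(P0) -> P3. 5 ppages; refcounts: pp0:4 pp1:4 pp2:1 pp3:4 pp4:3
Op 5: write(P2, v2, 164). refcount(pp4)=3>1 -> COPY to pp5. 6 ppages; refcounts: pp0:4 pp1:4 pp2:1 pp3:4 pp4:2 pp5:1
Op 6: write(P1, v0, 175). refcount(pp0)=4>1 -> COPY to pp6. 7 ppages; refcounts: pp0:3 pp1:4 pp2:1 pp3:4 pp4:2 pp5:1 pp6:1
Op 7: write(P0, v2, 113). refcount(pp4)=2>1 -> COPY to pp7. 8 ppages; refcounts: pp0:3 pp1:4 pp2:1 pp3:4 pp4:1 pp5:1 pp6:1 pp7:1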